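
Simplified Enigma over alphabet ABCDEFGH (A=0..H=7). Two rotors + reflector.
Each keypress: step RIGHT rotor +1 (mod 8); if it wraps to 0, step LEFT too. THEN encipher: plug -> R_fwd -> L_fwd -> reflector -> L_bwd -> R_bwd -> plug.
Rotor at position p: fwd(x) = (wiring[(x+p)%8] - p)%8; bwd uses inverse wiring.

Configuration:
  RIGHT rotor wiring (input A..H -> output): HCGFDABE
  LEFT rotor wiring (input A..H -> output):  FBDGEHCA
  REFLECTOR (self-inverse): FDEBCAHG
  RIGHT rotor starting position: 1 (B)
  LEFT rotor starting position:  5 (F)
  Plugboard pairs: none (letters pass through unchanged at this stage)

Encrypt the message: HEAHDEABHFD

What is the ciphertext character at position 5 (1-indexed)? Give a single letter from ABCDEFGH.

Char 1 ('H'): step: R->2, L=5; H->plug->H->R->A->L->C->refl->E->L'->E->R'->A->plug->A
Char 2 ('E'): step: R->3, L=5; E->plug->E->R->B->L->F->refl->A->L'->D->R'->H->plug->H
Char 3 ('A'): step: R->4, L=5; A->plug->A->R->H->L->H->refl->G->L'->F->R'->C->plug->C
Char 4 ('H'): step: R->5, L=5; H->plug->H->R->G->L->B->refl->D->L'->C->R'->D->plug->D
Char 5 ('D'): step: R->6, L=5; D->plug->D->R->E->L->E->refl->C->L'->A->R'->E->plug->E

E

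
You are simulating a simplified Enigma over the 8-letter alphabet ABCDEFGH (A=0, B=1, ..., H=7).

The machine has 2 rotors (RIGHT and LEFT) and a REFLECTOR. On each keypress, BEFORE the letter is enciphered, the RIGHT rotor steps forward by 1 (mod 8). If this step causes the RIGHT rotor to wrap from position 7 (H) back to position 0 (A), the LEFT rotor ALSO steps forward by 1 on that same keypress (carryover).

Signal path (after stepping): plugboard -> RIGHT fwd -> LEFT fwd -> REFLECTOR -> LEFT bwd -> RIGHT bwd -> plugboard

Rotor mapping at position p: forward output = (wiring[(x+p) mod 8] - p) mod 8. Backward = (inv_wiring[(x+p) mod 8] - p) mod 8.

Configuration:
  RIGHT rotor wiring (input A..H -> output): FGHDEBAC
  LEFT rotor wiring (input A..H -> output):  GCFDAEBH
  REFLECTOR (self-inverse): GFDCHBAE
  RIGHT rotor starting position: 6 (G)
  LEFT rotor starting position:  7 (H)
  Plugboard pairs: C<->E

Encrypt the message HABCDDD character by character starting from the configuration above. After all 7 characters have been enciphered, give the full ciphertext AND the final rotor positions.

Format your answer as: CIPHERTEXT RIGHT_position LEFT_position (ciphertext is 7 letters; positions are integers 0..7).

Answer: CEEECFA 5 0

Derivation:
Char 1 ('H'): step: R->7, L=7; H->plug->H->R->B->L->H->refl->E->L'->E->R'->E->plug->C
Char 2 ('A'): step: R->0, L->0 (L advanced); A->plug->A->R->F->L->E->refl->H->L'->H->R'->C->plug->E
Char 3 ('B'): step: R->1, L=0; B->plug->B->R->G->L->B->refl->F->L'->C->R'->C->plug->E
Char 4 ('C'): step: R->2, L=0; C->plug->E->R->G->L->B->refl->F->L'->C->R'->C->plug->E
Char 5 ('D'): step: R->3, L=0; D->plug->D->R->F->L->E->refl->H->L'->H->R'->E->plug->C
Char 6 ('D'): step: R->4, L=0; D->plug->D->R->G->L->B->refl->F->L'->C->R'->F->plug->F
Char 7 ('D'): step: R->5, L=0; D->plug->D->R->A->L->G->refl->A->L'->E->R'->A->plug->A
Final: ciphertext=CEEECFA, RIGHT=5, LEFT=0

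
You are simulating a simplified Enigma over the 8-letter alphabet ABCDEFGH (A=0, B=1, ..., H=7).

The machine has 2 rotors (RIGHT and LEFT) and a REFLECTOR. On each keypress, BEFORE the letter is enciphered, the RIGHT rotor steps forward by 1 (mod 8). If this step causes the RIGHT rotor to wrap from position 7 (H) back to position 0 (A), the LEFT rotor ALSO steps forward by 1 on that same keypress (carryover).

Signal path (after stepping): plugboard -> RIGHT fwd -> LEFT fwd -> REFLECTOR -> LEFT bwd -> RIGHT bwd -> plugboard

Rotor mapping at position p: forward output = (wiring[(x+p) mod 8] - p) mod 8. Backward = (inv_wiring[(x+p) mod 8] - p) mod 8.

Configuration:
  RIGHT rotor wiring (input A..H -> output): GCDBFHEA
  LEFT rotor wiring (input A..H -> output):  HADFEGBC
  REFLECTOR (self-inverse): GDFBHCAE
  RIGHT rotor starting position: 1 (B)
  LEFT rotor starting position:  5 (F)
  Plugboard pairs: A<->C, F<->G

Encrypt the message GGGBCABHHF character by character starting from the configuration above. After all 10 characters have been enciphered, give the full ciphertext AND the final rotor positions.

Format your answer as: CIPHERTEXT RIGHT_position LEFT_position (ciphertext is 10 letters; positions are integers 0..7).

Answer: DBHDEEHCEC 3 6

Derivation:
Char 1 ('G'): step: R->2, L=5; G->plug->F->R->G->L->A->refl->G->L'->F->R'->D->plug->D
Char 2 ('G'): step: R->3, L=5; G->plug->F->R->D->L->C->refl->F->L'->C->R'->B->plug->B
Char 3 ('G'): step: R->4, L=5; G->plug->F->R->G->L->A->refl->G->L'->F->R'->H->plug->H
Char 4 ('B'): step: R->5, L=5; B->plug->B->R->H->L->H->refl->E->L'->B->R'->D->plug->D
Char 5 ('C'): step: R->6, L=5; C->plug->A->R->G->L->A->refl->G->L'->F->R'->E->plug->E
Char 6 ('A'): step: R->7, L=5; A->plug->C->R->D->L->C->refl->F->L'->C->R'->E->plug->E
Char 7 ('B'): step: R->0, L->6 (L advanced); B->plug->B->R->C->L->B->refl->D->L'->A->R'->H->plug->H
Char 8 ('H'): step: R->1, L=6; H->plug->H->R->F->L->H->refl->E->L'->B->R'->A->plug->C
Char 9 ('H'): step: R->2, L=6; H->plug->H->R->A->L->D->refl->B->L'->C->R'->E->plug->E
Char 10 ('F'): step: R->3, L=6; F->plug->G->R->H->L->A->refl->G->L'->G->R'->A->plug->C
Final: ciphertext=DBHDEEHCEC, RIGHT=3, LEFT=6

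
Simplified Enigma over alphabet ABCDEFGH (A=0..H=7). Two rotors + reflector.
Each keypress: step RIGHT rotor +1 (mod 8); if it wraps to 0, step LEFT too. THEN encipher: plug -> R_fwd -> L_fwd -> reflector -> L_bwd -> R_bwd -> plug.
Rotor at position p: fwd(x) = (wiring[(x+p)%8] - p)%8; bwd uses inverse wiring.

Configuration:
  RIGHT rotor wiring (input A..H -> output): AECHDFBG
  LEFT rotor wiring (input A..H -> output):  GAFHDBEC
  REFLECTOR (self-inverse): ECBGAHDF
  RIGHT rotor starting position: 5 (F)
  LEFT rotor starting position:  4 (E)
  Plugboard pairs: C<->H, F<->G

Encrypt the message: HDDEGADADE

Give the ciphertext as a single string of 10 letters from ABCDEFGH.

Answer: FABCECBGAH

Derivation:
Char 1 ('H'): step: R->6, L=4; H->plug->C->R->C->L->A->refl->E->L'->F->R'->G->plug->F
Char 2 ('D'): step: R->7, L=4; D->plug->D->R->D->L->G->refl->D->L'->H->R'->A->plug->A
Char 3 ('D'): step: R->0, L->5 (L advanced); D->plug->D->R->H->L->G->refl->D->L'->E->R'->B->plug->B
Char 4 ('E'): step: R->1, L=5; E->plug->E->R->E->L->D->refl->G->L'->H->R'->H->plug->C
Char 5 ('G'): step: R->2, L=5; G->plug->F->R->E->L->D->refl->G->L'->H->R'->E->plug->E
Char 6 ('A'): step: R->3, L=5; A->plug->A->R->E->L->D->refl->G->L'->H->R'->H->plug->C
Char 7 ('D'): step: R->4, L=5; D->plug->D->R->C->L->F->refl->H->L'->B->R'->B->plug->B
Char 8 ('A'): step: R->5, L=5; A->plug->A->R->A->L->E->refl->A->L'->F->R'->F->plug->G
Char 9 ('D'): step: R->6, L=5; D->plug->D->R->G->L->C->refl->B->L'->D->R'->A->plug->A
Char 10 ('E'): step: R->7, L=5; E->plug->E->R->A->L->E->refl->A->L'->F->R'->C->plug->H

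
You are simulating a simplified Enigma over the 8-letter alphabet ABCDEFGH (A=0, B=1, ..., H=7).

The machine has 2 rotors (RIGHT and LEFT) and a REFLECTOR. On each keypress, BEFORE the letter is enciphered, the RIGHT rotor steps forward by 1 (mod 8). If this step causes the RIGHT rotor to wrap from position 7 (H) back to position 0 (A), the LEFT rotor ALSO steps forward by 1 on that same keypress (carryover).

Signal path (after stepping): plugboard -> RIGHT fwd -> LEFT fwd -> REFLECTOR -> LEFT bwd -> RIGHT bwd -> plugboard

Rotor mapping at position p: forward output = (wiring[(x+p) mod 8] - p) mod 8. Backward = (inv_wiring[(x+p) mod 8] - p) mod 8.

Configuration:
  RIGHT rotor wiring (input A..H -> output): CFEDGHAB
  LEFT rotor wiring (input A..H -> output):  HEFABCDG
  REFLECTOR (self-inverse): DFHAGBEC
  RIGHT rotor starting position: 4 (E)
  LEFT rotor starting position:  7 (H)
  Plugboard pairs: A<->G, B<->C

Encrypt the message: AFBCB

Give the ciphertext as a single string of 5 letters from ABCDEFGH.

Answer: HAHAG

Derivation:
Char 1 ('A'): step: R->5, L=7; A->plug->G->R->G->L->D->refl->A->L'->B->R'->H->plug->H
Char 2 ('F'): step: R->6, L=7; F->plug->F->R->F->L->C->refl->H->L'->A->R'->G->plug->A
Char 3 ('B'): step: R->7, L=7; B->plug->C->R->G->L->D->refl->A->L'->B->R'->H->plug->H
Char 4 ('C'): step: R->0, L->0 (L advanced); C->plug->B->R->F->L->C->refl->H->L'->A->R'->G->plug->A
Char 5 ('B'): step: R->1, L=0; B->plug->C->R->C->L->F->refl->B->L'->E->R'->A->plug->G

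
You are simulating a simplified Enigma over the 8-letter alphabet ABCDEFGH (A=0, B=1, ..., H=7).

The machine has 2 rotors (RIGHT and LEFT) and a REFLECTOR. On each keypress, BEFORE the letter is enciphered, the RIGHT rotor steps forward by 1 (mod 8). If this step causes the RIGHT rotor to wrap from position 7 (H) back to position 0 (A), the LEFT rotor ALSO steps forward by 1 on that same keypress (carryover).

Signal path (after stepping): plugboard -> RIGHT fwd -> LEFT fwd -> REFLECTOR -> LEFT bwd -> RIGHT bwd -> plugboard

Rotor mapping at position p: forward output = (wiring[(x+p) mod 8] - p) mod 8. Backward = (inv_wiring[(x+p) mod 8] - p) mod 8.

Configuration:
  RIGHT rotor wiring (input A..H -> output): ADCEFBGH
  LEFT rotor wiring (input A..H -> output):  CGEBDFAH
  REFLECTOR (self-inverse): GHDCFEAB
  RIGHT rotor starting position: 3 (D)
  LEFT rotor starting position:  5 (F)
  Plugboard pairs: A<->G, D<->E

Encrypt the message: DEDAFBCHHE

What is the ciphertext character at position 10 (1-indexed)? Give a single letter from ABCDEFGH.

Char 1 ('D'): step: R->4, L=5; D->plug->E->R->E->L->B->refl->H->L'->F->R'->B->plug->B
Char 2 ('E'): step: R->5, L=5; E->plug->D->R->D->L->F->refl->E->L'->G->R'->E->plug->D
Char 3 ('D'): step: R->6, L=5; D->plug->E->R->E->L->B->refl->H->L'->F->R'->D->plug->E
Char 4 ('A'): step: R->7, L=5; A->plug->G->R->C->L->C->refl->D->L'->B->R'->B->plug->B
Char 5 ('F'): step: R->0, L->6 (L advanced); F->plug->F->R->B->L->B->refl->H->L'->H->R'->H->plug->H
Char 6 ('B'): step: R->1, L=6; B->plug->B->R->B->L->B->refl->H->L'->H->R'->H->plug->H
Char 7 ('C'): step: R->2, L=6; C->plug->C->R->D->L->A->refl->G->L'->E->R'->E->plug->D
Char 8 ('H'): step: R->3, L=6; H->plug->H->R->H->L->H->refl->B->L'->B->R'->A->plug->G
Char 9 ('H'): step: R->4, L=6; H->plug->H->R->A->L->C->refl->D->L'->F->R'->B->plug->B
Char 10 ('E'): step: R->5, L=6; E->plug->D->R->D->L->A->refl->G->L'->E->R'->A->plug->G

G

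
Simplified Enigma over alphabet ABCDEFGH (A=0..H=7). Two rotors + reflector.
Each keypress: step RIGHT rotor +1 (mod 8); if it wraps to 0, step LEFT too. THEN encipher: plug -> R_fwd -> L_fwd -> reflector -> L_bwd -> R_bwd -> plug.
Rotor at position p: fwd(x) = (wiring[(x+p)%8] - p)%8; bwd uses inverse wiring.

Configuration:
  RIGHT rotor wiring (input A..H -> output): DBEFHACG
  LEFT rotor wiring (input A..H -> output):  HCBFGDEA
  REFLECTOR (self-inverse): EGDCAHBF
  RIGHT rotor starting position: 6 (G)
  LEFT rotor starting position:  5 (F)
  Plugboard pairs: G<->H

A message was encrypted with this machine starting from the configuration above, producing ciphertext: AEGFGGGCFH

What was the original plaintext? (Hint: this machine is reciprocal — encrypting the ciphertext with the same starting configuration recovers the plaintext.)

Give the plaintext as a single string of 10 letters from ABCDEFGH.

Char 1 ('A'): step: R->7, L=5; A->plug->A->R->H->L->B->refl->G->L'->A->R'->F->plug->F
Char 2 ('E'): step: R->0, L->6 (L advanced); E->plug->E->R->H->L->F->refl->H->L'->F->R'->D->plug->D
Char 3 ('G'): step: R->1, L=6; G->plug->H->R->C->L->B->refl->G->L'->A->R'->A->plug->A
Char 4 ('F'): step: R->2, L=6; F->plug->F->R->E->L->D->refl->C->L'->B->R'->G->plug->H
Char 5 ('G'): step: R->3, L=6; G->plug->H->R->B->L->C->refl->D->L'->E->R'->B->plug->B
Char 6 ('G'): step: R->4, L=6; G->plug->H->R->B->L->C->refl->D->L'->E->R'->B->plug->B
Char 7 ('G'): step: R->5, L=6; G->plug->H->R->C->L->B->refl->G->L'->A->R'->G->plug->H
Char 8 ('C'): step: R->6, L=6; C->plug->C->R->F->L->H->refl->F->L'->H->R'->F->plug->F
Char 9 ('F'): step: R->7, L=6; F->plug->F->R->A->L->G->refl->B->L'->C->R'->C->plug->C
Char 10 ('H'): step: R->0, L->7 (L advanced); H->plug->G->R->C->L->D->refl->C->L'->D->R'->A->plug->A

Answer: FDAHBBHFCA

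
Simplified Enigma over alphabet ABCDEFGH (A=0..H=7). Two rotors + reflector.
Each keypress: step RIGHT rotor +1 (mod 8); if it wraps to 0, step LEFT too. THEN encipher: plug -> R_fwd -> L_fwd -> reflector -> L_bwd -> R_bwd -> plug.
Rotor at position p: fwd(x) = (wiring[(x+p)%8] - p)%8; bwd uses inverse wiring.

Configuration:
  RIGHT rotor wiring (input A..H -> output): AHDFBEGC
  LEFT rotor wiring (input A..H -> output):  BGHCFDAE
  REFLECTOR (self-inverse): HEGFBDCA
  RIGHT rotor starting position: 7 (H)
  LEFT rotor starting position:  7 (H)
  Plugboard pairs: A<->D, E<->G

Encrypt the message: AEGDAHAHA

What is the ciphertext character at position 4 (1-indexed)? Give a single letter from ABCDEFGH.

Char 1 ('A'): step: R->0, L->0 (L advanced); A->plug->D->R->F->L->D->refl->F->L'->E->R'->F->plug->F
Char 2 ('E'): step: R->1, L=0; E->plug->G->R->B->L->G->refl->C->L'->D->R'->E->plug->G
Char 3 ('G'): step: R->2, L=0; G->plug->E->R->E->L->F->refl->D->L'->F->R'->H->plug->H
Char 4 ('D'): step: R->3, L=0; D->plug->A->R->C->L->H->refl->A->L'->G->R'->B->plug->B

B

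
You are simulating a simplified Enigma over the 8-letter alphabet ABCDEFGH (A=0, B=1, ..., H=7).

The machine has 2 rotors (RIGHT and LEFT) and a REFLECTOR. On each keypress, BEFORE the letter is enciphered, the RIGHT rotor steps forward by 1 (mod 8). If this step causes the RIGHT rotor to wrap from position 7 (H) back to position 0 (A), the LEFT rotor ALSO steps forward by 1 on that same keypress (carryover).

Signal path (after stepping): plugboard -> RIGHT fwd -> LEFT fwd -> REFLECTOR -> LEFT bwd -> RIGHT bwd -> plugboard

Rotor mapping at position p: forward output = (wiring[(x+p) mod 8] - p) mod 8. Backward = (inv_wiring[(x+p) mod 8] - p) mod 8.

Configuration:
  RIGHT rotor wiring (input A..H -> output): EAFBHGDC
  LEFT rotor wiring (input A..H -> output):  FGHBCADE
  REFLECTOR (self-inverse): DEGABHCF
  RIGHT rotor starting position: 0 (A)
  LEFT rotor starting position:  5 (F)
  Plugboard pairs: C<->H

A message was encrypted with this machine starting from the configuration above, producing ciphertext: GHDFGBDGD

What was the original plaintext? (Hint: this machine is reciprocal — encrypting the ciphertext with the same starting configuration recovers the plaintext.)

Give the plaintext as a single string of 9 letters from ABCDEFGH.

Answer: EEHDBHCHB

Derivation:
Char 1 ('G'): step: R->1, L=5; G->plug->G->R->B->L->G->refl->C->L'->F->R'->E->plug->E
Char 2 ('H'): step: R->2, L=5; H->plug->C->R->F->L->C->refl->G->L'->B->R'->E->plug->E
Char 3 ('D'): step: R->3, L=5; D->plug->D->R->A->L->D->refl->A->L'->D->R'->C->plug->H
Char 4 ('F'): step: R->4, L=5; F->plug->F->R->E->L->B->refl->E->L'->G->R'->D->plug->D
Char 5 ('G'): step: R->5, L=5; G->plug->G->R->E->L->B->refl->E->L'->G->R'->B->plug->B
Char 6 ('B'): step: R->6, L=5; B->plug->B->R->E->L->B->refl->E->L'->G->R'->C->plug->H
Char 7 ('D'): step: R->7, L=5; D->plug->D->R->G->L->E->refl->B->L'->E->R'->H->plug->C
Char 8 ('G'): step: R->0, L->6 (L advanced); G->plug->G->R->D->L->A->refl->D->L'->F->R'->C->plug->H
Char 9 ('D'): step: R->1, L=6; D->plug->D->R->G->L->E->refl->B->L'->E->R'->B->plug->B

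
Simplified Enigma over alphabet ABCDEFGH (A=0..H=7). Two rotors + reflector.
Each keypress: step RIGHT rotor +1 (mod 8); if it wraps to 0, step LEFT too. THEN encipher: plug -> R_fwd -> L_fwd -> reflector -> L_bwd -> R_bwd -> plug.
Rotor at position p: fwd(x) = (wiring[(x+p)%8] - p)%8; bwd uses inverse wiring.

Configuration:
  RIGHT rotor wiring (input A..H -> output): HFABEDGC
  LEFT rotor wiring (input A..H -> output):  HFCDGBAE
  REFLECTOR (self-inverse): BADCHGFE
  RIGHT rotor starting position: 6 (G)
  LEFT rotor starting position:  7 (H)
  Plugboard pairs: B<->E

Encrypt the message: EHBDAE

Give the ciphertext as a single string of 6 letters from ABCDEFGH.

Answer: BFDBHA

Derivation:
Char 1 ('E'): step: R->7, L=7; E->plug->B->R->A->L->F->refl->G->L'->C->R'->E->plug->B
Char 2 ('H'): step: R->0, L->0 (L advanced); H->plug->H->R->C->L->C->refl->D->L'->D->R'->F->plug->F
Char 3 ('B'): step: R->1, L=0; B->plug->E->R->C->L->C->refl->D->L'->D->R'->D->plug->D
Char 4 ('D'): step: R->2, L=0; D->plug->D->R->B->L->F->refl->G->L'->E->R'->E->plug->B
Char 5 ('A'): step: R->3, L=0; A->plug->A->R->G->L->A->refl->B->L'->F->R'->H->plug->H
Char 6 ('E'): step: R->4, L=0; E->plug->B->R->H->L->E->refl->H->L'->A->R'->A->plug->A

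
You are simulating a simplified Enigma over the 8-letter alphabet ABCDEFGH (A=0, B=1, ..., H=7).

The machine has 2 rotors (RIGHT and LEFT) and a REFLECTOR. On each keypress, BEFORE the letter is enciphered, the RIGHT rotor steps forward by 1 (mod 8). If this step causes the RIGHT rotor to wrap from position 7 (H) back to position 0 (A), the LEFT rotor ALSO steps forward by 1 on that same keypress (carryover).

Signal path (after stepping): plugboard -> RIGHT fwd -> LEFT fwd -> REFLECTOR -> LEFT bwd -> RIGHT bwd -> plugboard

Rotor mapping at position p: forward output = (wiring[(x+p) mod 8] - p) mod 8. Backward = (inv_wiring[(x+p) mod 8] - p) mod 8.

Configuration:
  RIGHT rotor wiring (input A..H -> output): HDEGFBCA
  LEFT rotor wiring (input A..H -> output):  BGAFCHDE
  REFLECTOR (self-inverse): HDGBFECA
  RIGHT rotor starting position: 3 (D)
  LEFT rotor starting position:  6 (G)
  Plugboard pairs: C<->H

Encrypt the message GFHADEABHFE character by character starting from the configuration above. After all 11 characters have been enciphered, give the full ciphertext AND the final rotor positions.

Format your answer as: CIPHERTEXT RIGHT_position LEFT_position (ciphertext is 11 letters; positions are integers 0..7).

Answer: HDAHGGFHCCB 6 7

Derivation:
Char 1 ('G'): step: R->4, L=6; G->plug->G->R->A->L->F->refl->E->L'->G->R'->C->plug->H
Char 2 ('F'): step: R->5, L=6; F->plug->F->R->H->L->B->refl->D->L'->C->R'->D->plug->D
Char 3 ('H'): step: R->6, L=6; H->plug->C->R->B->L->G->refl->C->L'->E->R'->A->plug->A
Char 4 ('A'): step: R->7, L=6; A->plug->A->R->B->L->G->refl->C->L'->E->R'->C->plug->H
Char 5 ('D'): step: R->0, L->7 (L advanced); D->plug->D->R->G->L->A->refl->H->L'->C->R'->G->plug->G
Char 6 ('E'): step: R->1, L=7; E->plug->E->R->A->L->F->refl->E->L'->H->R'->G->plug->G
Char 7 ('A'): step: R->2, L=7; A->plug->A->R->C->L->H->refl->A->L'->G->R'->F->plug->F
Char 8 ('B'): step: R->3, L=7; B->plug->B->R->C->L->H->refl->A->L'->G->R'->C->plug->H
Char 9 ('H'): step: R->4, L=7; H->plug->C->R->G->L->A->refl->H->L'->C->R'->H->plug->C
Char 10 ('F'): step: R->5, L=7; F->plug->F->R->H->L->E->refl->F->L'->A->R'->H->plug->C
Char 11 ('E'): step: R->6, L=7; E->plug->E->R->G->L->A->refl->H->L'->C->R'->B->plug->B
Final: ciphertext=HDAHGGFHCCB, RIGHT=6, LEFT=7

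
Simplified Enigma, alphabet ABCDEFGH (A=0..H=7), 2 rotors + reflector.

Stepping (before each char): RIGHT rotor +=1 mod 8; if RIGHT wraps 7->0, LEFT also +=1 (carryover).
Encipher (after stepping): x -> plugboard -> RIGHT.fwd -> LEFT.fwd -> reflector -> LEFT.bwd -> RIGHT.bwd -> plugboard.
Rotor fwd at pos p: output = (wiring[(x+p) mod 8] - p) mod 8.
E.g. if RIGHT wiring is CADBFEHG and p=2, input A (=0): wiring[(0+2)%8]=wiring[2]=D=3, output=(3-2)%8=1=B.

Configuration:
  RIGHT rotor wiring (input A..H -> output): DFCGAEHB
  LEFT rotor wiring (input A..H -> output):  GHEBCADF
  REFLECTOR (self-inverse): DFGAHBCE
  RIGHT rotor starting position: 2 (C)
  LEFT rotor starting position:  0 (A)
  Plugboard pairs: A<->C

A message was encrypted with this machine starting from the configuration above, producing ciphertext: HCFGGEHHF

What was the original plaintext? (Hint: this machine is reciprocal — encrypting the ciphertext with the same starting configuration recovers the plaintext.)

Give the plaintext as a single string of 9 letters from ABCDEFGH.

Char 1 ('H'): step: R->3, L=0; H->plug->H->R->H->L->F->refl->B->L'->D->R'->A->plug->C
Char 2 ('C'): step: R->4, L=0; C->plug->A->R->E->L->C->refl->G->L'->A->R'->B->plug->B
Char 3 ('F'): step: R->5, L=0; F->plug->F->R->F->L->A->refl->D->L'->G->R'->D->plug->D
Char 4 ('G'): step: R->6, L=0; G->plug->G->R->C->L->E->refl->H->L'->B->R'->A->plug->C
Char 5 ('G'): step: R->7, L=0; G->plug->G->R->F->L->A->refl->D->L'->G->R'->C->plug->A
Char 6 ('E'): step: R->0, L->1 (L advanced); E->plug->E->R->A->L->G->refl->C->L'->F->R'->B->plug->B
Char 7 ('H'): step: R->1, L=1; H->plug->H->R->C->L->A->refl->D->L'->B->R'->B->plug->B
Char 8 ('H'): step: R->2, L=1; H->plug->H->R->D->L->B->refl->F->L'->H->R'->F->plug->F
Char 9 ('F'): step: R->3, L=1; F->plug->F->R->A->L->G->refl->C->L'->F->R'->B->plug->B

Answer: CBDCABBFB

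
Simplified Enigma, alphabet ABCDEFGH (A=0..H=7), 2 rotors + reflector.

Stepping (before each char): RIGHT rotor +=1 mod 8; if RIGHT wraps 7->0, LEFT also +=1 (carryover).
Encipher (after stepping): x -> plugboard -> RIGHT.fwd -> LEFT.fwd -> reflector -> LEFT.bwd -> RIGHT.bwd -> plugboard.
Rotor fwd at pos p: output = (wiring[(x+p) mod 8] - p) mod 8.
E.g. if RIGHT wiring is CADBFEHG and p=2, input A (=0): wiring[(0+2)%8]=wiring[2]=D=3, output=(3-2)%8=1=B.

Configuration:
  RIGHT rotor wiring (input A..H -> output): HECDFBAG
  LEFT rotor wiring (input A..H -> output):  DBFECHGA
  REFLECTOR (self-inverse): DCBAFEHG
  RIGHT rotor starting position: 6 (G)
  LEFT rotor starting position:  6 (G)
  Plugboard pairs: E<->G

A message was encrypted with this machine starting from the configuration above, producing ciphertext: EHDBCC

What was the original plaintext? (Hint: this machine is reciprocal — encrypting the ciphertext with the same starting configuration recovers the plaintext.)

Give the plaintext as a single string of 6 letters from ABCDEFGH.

Answer: FGBFDA

Derivation:
Char 1 ('E'): step: R->7, L=6; E->plug->G->R->C->L->F->refl->E->L'->G->R'->F->plug->F
Char 2 ('H'): step: R->0, L->7 (L advanced); H->plug->H->R->G->L->A->refl->D->L'->F->R'->E->plug->G
Char 3 ('D'): step: R->1, L=7; D->plug->D->R->E->L->F->refl->E->L'->B->R'->B->plug->B
Char 4 ('B'): step: R->2, L=7; B->plug->B->R->B->L->E->refl->F->L'->E->R'->F->plug->F
Char 5 ('C'): step: R->3, L=7; C->plug->C->R->G->L->A->refl->D->L'->F->R'->D->plug->D
Char 6 ('C'): step: R->4, L=7; C->plug->C->R->E->L->F->refl->E->L'->B->R'->A->plug->A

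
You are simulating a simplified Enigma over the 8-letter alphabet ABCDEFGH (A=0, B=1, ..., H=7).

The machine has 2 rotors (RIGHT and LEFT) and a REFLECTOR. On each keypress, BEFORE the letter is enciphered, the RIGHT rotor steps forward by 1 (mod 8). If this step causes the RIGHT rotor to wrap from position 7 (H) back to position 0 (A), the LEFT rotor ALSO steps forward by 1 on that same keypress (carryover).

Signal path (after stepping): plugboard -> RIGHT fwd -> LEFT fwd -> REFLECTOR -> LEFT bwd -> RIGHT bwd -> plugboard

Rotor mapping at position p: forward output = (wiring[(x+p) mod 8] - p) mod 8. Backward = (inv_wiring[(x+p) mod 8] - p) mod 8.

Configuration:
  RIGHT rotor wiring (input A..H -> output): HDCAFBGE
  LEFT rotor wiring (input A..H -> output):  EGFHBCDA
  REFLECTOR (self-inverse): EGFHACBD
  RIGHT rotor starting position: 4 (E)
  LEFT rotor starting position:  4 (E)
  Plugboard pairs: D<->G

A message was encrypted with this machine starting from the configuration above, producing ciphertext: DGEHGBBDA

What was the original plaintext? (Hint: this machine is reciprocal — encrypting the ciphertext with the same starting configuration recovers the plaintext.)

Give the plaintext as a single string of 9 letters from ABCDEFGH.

Answer: AAFFBAGGB

Derivation:
Char 1 ('D'): step: R->5, L=4; D->plug->G->R->D->L->E->refl->A->L'->E->R'->A->plug->A
Char 2 ('G'): step: R->6, L=4; G->plug->D->R->F->L->C->refl->F->L'->A->R'->A->plug->A
Char 3 ('E'): step: R->7, L=4; E->plug->E->R->B->L->G->refl->B->L'->G->R'->F->plug->F
Char 4 ('H'): step: R->0, L->5 (L advanced); H->plug->H->R->E->L->B->refl->G->L'->B->R'->F->plug->F
Char 5 ('G'): step: R->1, L=5; G->plug->D->R->E->L->B->refl->G->L'->B->R'->B->plug->B
Char 6 ('B'): step: R->2, L=5; B->plug->B->R->G->L->C->refl->F->L'->A->R'->A->plug->A
Char 7 ('B'): step: R->3, L=5; B->plug->B->R->C->L->D->refl->H->L'->D->R'->D->plug->G
Char 8 ('D'): step: R->4, L=5; D->plug->G->R->G->L->C->refl->F->L'->A->R'->D->plug->G
Char 9 ('A'): step: R->5, L=5; A->plug->A->R->E->L->B->refl->G->L'->B->R'->B->plug->B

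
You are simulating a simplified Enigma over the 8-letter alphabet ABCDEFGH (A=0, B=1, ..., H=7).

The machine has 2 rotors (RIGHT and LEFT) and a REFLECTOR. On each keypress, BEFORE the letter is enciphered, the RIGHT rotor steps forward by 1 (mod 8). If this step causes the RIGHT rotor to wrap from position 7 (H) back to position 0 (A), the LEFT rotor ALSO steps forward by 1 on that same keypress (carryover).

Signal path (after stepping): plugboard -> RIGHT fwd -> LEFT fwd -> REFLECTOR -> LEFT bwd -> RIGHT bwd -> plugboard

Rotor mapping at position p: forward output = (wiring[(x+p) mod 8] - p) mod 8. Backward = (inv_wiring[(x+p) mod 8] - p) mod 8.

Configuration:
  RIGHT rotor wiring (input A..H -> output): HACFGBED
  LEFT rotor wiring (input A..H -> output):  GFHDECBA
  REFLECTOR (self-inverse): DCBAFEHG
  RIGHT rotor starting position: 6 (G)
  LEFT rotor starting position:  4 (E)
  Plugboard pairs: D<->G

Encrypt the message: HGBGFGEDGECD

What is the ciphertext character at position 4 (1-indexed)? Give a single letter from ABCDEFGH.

Char 1 ('H'): step: R->7, L=4; H->plug->H->R->F->L->B->refl->C->L'->E->R'->A->plug->A
Char 2 ('G'): step: R->0, L->5 (L advanced); G->plug->D->R->F->L->C->refl->B->L'->D->R'->H->plug->H
Char 3 ('B'): step: R->1, L=5; B->plug->B->R->B->L->E->refl->F->L'->A->R'->E->plug->E
Char 4 ('G'): step: R->2, L=5; G->plug->D->R->H->L->H->refl->G->L'->G->R'->H->plug->H

H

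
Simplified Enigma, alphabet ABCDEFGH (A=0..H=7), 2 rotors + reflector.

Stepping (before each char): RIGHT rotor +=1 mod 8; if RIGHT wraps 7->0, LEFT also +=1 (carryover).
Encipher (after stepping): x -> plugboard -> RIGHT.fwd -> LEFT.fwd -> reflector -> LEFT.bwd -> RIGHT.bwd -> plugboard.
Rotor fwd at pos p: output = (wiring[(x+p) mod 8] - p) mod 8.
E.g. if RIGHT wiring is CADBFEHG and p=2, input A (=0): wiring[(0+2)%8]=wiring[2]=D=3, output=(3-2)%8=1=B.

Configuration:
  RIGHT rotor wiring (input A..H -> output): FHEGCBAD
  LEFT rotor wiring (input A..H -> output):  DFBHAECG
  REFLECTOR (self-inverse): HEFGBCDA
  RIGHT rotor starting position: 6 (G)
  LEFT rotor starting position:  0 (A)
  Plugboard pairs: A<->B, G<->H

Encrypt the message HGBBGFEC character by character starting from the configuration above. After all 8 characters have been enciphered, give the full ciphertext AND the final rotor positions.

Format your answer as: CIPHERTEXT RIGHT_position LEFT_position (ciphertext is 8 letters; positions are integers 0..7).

Char 1 ('H'): step: R->7, L=0; H->plug->G->R->C->L->B->refl->E->L'->F->R'->D->plug->D
Char 2 ('G'): step: R->0, L->1 (L advanced); G->plug->H->R->D->L->H->refl->A->L'->B->R'->F->plug->F
Char 3 ('B'): step: R->1, L=1; B->plug->A->R->G->L->F->refl->C->L'->H->R'->F->plug->F
Char 4 ('B'): step: R->2, L=1; B->plug->A->R->C->L->G->refl->D->L'->E->R'->B->plug->A
Char 5 ('G'): step: R->3, L=1; G->plug->H->R->B->L->A->refl->H->L'->D->R'->A->plug->B
Char 6 ('F'): step: R->4, L=1; F->plug->F->R->D->L->H->refl->A->L'->B->R'->E->plug->E
Char 7 ('E'): step: R->5, L=1; E->plug->E->R->C->L->G->refl->D->L'->E->R'->A->plug->B
Char 8 ('C'): step: R->6, L=1; C->plug->C->R->H->L->C->refl->F->L'->G->R'->E->plug->E
Final: ciphertext=DFFABEBE, RIGHT=6, LEFT=1

Answer: DFFABEBE 6 1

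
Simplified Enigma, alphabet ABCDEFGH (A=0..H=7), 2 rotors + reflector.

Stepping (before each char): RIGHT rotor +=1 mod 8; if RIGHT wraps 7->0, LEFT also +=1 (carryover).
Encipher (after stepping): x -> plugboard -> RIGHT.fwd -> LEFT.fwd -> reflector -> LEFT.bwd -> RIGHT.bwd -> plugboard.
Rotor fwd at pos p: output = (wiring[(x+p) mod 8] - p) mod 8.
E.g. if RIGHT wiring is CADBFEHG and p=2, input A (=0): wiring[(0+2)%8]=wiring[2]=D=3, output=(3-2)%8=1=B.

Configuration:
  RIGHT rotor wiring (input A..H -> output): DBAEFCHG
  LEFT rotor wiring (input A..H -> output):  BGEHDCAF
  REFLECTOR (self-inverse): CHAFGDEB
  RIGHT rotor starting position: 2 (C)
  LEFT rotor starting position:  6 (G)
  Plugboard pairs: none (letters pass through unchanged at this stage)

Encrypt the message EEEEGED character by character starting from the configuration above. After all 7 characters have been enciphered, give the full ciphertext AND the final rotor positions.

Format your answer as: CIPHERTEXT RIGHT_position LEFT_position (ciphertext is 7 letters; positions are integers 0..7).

Char 1 ('E'): step: R->3, L=6; E->plug->E->R->D->L->A->refl->C->L'->A->R'->F->plug->F
Char 2 ('E'): step: R->4, L=6; E->plug->E->R->H->L->E->refl->G->L'->E->R'->G->plug->G
Char 3 ('E'): step: R->5, L=6; E->plug->E->R->E->L->G->refl->E->L'->H->R'->G->plug->G
Char 4 ('E'): step: R->6, L=6; E->plug->E->R->C->L->D->refl->F->L'->G->R'->F->plug->F
Char 5 ('G'): step: R->7, L=6; G->plug->G->R->D->L->A->refl->C->L'->A->R'->H->plug->H
Char 6 ('E'): step: R->0, L->7 (L advanced); E->plug->E->R->F->L->E->refl->G->L'->A->R'->C->plug->C
Char 7 ('D'): step: R->1, L=7; D->plug->D->R->E->L->A->refl->C->L'->B->R'->E->plug->E
Final: ciphertext=FGGFHCE, RIGHT=1, LEFT=7

Answer: FGGFHCE 1 7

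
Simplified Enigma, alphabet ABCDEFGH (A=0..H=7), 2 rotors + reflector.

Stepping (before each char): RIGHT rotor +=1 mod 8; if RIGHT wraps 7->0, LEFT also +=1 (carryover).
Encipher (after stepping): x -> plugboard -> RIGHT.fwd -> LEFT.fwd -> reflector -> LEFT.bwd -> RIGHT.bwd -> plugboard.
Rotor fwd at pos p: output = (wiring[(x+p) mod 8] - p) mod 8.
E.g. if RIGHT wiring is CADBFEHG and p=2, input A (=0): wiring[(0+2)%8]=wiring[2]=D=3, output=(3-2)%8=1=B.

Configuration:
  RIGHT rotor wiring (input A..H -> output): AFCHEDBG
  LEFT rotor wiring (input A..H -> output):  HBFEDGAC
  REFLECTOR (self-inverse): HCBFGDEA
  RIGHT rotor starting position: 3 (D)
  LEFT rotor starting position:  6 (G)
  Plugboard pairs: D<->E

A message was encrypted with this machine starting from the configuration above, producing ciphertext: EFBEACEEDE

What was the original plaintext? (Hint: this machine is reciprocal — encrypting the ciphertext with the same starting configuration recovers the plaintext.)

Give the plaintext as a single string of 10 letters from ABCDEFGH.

Answer: ACCCDBGBAF

Derivation:
Char 1 ('E'): step: R->4, L=6; E->plug->D->R->C->L->B->refl->C->L'->A->R'->A->plug->A
Char 2 ('F'): step: R->5, L=6; F->plug->F->R->F->L->G->refl->E->L'->B->R'->C->plug->C
Char 3 ('B'): step: R->6, L=6; B->plug->B->R->A->L->C->refl->B->L'->C->R'->C->plug->C
Char 4 ('E'): step: R->7, L=6; E->plug->D->R->D->L->D->refl->F->L'->G->R'->C->plug->C
Char 5 ('A'): step: R->0, L->7 (L advanced); A->plug->A->R->A->L->D->refl->F->L'->E->R'->E->plug->D
Char 6 ('C'): step: R->1, L=7; C->plug->C->R->G->L->H->refl->A->L'->B->R'->B->plug->B
Char 7 ('E'): step: R->2, L=7; E->plug->D->R->B->L->A->refl->H->L'->G->R'->G->plug->G
Char 8 ('E'): step: R->3, L=7; E->plug->D->R->G->L->H->refl->A->L'->B->R'->B->plug->B
Char 9 ('D'): step: R->4, L=7; D->plug->E->R->E->L->F->refl->D->L'->A->R'->A->plug->A
Char 10 ('E'): step: R->5, L=7; E->plug->D->R->D->L->G->refl->E->L'->F->R'->F->plug->F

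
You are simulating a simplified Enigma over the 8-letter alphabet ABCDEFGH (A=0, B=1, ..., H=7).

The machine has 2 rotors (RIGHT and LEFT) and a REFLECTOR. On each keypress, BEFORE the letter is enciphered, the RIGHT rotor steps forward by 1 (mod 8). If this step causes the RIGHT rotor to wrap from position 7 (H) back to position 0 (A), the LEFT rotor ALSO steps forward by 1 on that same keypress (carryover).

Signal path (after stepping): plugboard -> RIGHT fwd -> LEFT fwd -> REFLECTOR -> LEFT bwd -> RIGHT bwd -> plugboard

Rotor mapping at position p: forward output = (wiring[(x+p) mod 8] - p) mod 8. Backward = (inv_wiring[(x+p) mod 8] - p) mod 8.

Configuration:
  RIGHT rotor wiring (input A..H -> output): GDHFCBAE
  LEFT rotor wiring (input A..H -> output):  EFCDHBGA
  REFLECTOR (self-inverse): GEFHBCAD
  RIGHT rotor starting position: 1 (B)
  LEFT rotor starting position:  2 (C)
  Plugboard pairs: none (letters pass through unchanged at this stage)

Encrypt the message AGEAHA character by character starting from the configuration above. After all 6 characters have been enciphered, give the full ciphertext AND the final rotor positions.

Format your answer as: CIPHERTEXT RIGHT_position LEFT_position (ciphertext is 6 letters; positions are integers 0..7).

Answer: CDADFD 7 2

Derivation:
Char 1 ('A'): step: R->2, L=2; A->plug->A->R->F->L->G->refl->A->L'->A->R'->C->plug->C
Char 2 ('G'): step: R->3, L=2; G->plug->G->R->A->L->A->refl->G->L'->F->R'->D->plug->D
Char 3 ('E'): step: R->4, L=2; E->plug->E->R->C->L->F->refl->C->L'->G->R'->A->plug->A
Char 4 ('A'): step: R->5, L=2; A->plug->A->R->E->L->E->refl->B->L'->B->R'->D->plug->D
Char 5 ('H'): step: R->6, L=2; H->plug->H->R->D->L->H->refl->D->L'->H->R'->F->plug->F
Char 6 ('A'): step: R->7, L=2; A->plug->A->R->F->L->G->refl->A->L'->A->R'->D->plug->D
Final: ciphertext=CDADFD, RIGHT=7, LEFT=2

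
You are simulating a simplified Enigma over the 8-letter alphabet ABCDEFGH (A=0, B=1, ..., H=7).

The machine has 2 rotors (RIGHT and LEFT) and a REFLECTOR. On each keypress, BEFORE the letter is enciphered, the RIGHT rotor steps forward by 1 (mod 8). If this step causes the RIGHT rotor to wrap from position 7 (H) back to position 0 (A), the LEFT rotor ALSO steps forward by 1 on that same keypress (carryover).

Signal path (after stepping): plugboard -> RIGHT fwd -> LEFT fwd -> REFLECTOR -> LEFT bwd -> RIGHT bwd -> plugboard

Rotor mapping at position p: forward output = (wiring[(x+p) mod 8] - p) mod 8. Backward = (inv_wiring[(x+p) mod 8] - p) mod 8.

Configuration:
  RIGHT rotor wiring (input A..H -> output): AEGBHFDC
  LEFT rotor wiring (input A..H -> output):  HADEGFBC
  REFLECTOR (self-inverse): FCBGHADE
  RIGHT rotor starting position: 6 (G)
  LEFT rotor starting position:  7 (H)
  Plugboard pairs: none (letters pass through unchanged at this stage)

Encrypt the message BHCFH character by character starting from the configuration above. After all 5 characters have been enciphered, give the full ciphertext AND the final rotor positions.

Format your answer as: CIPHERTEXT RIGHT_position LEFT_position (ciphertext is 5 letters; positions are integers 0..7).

Char 1 ('B'): step: R->7, L=7; B->plug->B->R->B->L->A->refl->F->L'->E->R'->H->plug->H
Char 2 ('H'): step: R->0, L->0 (L advanced); H->plug->H->R->C->L->D->refl->G->L'->E->R'->B->plug->B
Char 3 ('C'): step: R->1, L=0; C->plug->C->R->A->L->H->refl->E->L'->D->R'->A->plug->A
Char 4 ('F'): step: R->2, L=0; F->plug->F->R->A->L->H->refl->E->L'->D->R'->D->plug->D
Char 5 ('H'): step: R->3, L=0; H->plug->H->R->D->L->E->refl->H->L'->A->R'->D->plug->D
Final: ciphertext=HBADD, RIGHT=3, LEFT=0

Answer: HBADD 3 0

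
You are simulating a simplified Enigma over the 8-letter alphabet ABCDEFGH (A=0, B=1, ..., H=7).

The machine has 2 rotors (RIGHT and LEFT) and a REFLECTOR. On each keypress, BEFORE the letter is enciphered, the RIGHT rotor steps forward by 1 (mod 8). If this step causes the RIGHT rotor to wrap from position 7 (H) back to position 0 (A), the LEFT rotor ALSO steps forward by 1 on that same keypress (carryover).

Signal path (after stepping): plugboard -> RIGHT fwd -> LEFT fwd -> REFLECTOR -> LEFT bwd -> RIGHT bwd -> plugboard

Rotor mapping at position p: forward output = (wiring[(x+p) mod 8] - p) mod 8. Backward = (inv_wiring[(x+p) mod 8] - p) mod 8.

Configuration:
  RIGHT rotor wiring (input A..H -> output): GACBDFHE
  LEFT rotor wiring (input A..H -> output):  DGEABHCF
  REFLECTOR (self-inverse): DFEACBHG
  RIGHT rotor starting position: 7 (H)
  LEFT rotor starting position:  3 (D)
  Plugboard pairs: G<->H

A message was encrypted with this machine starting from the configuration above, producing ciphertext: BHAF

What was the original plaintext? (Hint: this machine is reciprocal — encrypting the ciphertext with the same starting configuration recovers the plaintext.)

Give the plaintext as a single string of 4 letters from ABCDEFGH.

Char 1 ('B'): step: R->0, L->4 (L advanced); B->plug->B->R->A->L->F->refl->B->L'->D->R'->E->plug->E
Char 2 ('H'): step: R->1, L=4; H->plug->G->R->D->L->B->refl->F->L'->A->R'->C->plug->C
Char 3 ('A'): step: R->2, L=4; A->plug->A->R->A->L->F->refl->B->L'->D->R'->D->plug->D
Char 4 ('F'): step: R->3, L=4; F->plug->F->R->D->L->B->refl->F->L'->A->R'->B->plug->B

Answer: ECDB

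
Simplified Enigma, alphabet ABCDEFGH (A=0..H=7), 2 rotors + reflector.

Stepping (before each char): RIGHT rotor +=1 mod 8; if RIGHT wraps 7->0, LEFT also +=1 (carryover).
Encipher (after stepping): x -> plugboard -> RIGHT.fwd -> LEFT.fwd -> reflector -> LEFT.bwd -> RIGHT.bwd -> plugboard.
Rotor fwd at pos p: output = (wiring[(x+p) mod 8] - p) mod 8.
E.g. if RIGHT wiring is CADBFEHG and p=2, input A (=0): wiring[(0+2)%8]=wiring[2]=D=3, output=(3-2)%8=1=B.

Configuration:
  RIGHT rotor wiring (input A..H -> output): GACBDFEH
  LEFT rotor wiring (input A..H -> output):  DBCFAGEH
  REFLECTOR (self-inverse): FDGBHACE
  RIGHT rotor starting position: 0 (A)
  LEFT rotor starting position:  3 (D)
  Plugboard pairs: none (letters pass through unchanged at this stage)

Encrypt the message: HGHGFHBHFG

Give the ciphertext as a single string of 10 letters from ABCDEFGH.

Answer: BBECDEFEAA

Derivation:
Char 1 ('H'): step: R->1, L=3; H->plug->H->R->F->L->A->refl->F->L'->B->R'->B->plug->B
Char 2 ('G'): step: R->2, L=3; G->plug->G->R->E->L->E->refl->H->L'->H->R'->B->plug->B
Char 3 ('H'): step: R->3, L=3; H->plug->H->R->H->L->H->refl->E->L'->E->R'->E->plug->E
Char 4 ('G'): step: R->4, L=3; G->plug->G->R->G->L->G->refl->C->L'->A->R'->C->plug->C
Char 5 ('F'): step: R->5, L=3; F->plug->F->R->F->L->A->refl->F->L'->B->R'->D->plug->D
Char 6 ('H'): step: R->6, L=3; H->plug->H->R->H->L->H->refl->E->L'->E->R'->E->plug->E
Char 7 ('B'): step: R->7, L=3; B->plug->B->R->H->L->H->refl->E->L'->E->R'->F->plug->F
Char 8 ('H'): step: R->0, L->4 (L advanced); H->plug->H->R->H->L->B->refl->D->L'->D->R'->E->plug->E
Char 9 ('F'): step: R->1, L=4; F->plug->F->R->D->L->D->refl->B->L'->H->R'->A->plug->A
Char 10 ('G'): step: R->2, L=4; G->plug->G->R->E->L->H->refl->E->L'->A->R'->A->plug->A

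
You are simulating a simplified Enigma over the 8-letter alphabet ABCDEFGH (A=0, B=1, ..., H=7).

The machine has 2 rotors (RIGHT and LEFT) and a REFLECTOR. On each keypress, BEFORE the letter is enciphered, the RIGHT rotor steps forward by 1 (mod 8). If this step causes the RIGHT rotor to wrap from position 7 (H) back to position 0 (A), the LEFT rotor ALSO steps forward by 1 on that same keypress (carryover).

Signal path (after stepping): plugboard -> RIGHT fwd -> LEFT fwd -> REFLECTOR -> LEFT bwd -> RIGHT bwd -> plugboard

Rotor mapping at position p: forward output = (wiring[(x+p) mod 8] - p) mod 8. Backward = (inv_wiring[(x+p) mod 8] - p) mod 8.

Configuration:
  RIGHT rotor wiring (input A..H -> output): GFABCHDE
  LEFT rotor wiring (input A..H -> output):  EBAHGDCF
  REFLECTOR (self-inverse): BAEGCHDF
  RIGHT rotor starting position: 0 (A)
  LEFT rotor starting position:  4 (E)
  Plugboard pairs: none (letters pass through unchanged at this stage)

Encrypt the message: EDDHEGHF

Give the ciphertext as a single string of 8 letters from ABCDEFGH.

Answer: CEAFBFFE

Derivation:
Char 1 ('E'): step: R->1, L=4; E->plug->E->R->G->L->E->refl->C->L'->A->R'->C->plug->C
Char 2 ('D'): step: R->2, L=4; D->plug->D->R->F->L->F->refl->H->L'->B->R'->E->plug->E
Char 3 ('D'): step: R->3, L=4; D->plug->D->R->A->L->C->refl->E->L'->G->R'->A->plug->A
Char 4 ('H'): step: R->4, L=4; H->plug->H->R->F->L->F->refl->H->L'->B->R'->F->plug->F
Char 5 ('E'): step: R->5, L=4; E->plug->E->R->A->L->C->refl->E->L'->G->R'->B->plug->B
Char 6 ('G'): step: R->6, L=4; G->plug->G->R->E->L->A->refl->B->L'->D->R'->F->plug->F
Char 7 ('H'): step: R->7, L=4; H->plug->H->R->E->L->A->refl->B->L'->D->R'->F->plug->F
Char 8 ('F'): step: R->0, L->5 (L advanced); F->plug->F->R->H->L->B->refl->A->L'->C->R'->E->plug->E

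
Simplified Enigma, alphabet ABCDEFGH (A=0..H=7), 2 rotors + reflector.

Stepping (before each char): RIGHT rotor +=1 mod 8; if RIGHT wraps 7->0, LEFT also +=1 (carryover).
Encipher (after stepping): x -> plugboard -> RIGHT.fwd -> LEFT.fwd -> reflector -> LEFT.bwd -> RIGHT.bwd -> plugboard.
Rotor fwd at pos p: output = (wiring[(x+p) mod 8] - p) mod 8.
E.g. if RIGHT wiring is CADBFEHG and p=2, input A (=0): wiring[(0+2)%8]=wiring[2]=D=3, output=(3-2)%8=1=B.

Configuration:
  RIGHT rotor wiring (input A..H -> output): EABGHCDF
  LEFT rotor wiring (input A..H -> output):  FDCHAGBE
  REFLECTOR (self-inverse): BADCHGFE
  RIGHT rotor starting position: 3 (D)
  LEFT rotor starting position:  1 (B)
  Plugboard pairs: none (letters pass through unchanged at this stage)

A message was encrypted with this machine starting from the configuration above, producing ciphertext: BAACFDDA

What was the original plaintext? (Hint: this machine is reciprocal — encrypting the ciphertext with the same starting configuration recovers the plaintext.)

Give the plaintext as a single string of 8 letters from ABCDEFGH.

Answer: EGGBCCAB

Derivation:
Char 1 ('B'): step: R->4, L=1; B->plug->B->R->G->L->D->refl->C->L'->A->R'->E->plug->E
Char 2 ('A'): step: R->5, L=1; A->plug->A->R->F->L->A->refl->B->L'->B->R'->G->plug->G
Char 3 ('A'): step: R->6, L=1; A->plug->A->R->F->L->A->refl->B->L'->B->R'->G->plug->G
Char 4 ('C'): step: R->7, L=1; C->plug->C->R->B->L->B->refl->A->L'->F->R'->B->plug->B
Char 5 ('F'): step: R->0, L->2 (L advanced); F->plug->F->R->C->L->G->refl->F->L'->B->R'->C->plug->C
Char 6 ('D'): step: R->1, L=2; D->plug->D->R->G->L->D->refl->C->L'->F->R'->C->plug->C
Char 7 ('D'): step: R->2, L=2; D->plug->D->R->A->L->A->refl->B->L'->H->R'->A->plug->A
Char 8 ('A'): step: R->3, L=2; A->plug->A->R->D->L->E->refl->H->L'->E->R'->B->plug->B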